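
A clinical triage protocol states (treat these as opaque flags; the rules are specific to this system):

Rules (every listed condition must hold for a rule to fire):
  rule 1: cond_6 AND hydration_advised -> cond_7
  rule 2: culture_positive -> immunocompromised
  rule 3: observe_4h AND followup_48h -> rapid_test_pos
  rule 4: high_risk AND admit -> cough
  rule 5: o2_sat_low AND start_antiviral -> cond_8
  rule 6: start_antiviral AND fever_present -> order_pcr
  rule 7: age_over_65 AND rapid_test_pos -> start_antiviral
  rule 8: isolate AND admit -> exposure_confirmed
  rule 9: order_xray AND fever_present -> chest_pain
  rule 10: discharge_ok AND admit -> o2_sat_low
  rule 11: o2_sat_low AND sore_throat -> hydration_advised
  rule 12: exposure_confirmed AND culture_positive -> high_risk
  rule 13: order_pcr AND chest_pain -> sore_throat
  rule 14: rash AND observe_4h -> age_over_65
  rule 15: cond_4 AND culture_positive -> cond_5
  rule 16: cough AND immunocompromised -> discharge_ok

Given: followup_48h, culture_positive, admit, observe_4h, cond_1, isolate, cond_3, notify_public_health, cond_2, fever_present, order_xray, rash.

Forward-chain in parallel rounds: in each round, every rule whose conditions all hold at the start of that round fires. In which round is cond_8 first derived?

Round 1: rule 2 [culture_positive -> immunocompromised]; rule 3 [observe_4h AND followup_48h -> rapid_test_pos]; rule 8 [isolate AND admit -> exposure_confirmed]; rule 9 [order_xray AND fever_present -> chest_pain]; rule 14 [rash AND observe_4h -> age_over_65]. Adds immunocompromised, rapid_test_pos, exposure_confirmed, chest_pain, age_over_65.
Round 2: rule 7 [age_over_65 AND rapid_test_pos -> start_antiviral]; rule 12 [exposure_confirmed AND culture_positive -> high_risk]. Adds start_antiviral, high_risk.
Round 3: rule 4 [high_risk AND admit -> cough]; rule 6 [start_antiviral AND fever_present -> order_pcr]. Adds cough, order_pcr.
Round 4: rule 13 [order_pcr AND chest_pain -> sore_throat]; rule 16 [cough AND immunocompromised -> discharge_ok]. Adds sore_throat, discharge_ok.
Round 5: rule 10 [discharge_ok AND admit -> o2_sat_low]. Adds o2_sat_low.
Round 6: rule 5 [o2_sat_low AND start_antiviral -> cond_8]; rule 11 [o2_sat_low AND sore_throat -> hydration_advised]. Adds cond_8, hydration_advised.
cond_8 first appears in round 6.

6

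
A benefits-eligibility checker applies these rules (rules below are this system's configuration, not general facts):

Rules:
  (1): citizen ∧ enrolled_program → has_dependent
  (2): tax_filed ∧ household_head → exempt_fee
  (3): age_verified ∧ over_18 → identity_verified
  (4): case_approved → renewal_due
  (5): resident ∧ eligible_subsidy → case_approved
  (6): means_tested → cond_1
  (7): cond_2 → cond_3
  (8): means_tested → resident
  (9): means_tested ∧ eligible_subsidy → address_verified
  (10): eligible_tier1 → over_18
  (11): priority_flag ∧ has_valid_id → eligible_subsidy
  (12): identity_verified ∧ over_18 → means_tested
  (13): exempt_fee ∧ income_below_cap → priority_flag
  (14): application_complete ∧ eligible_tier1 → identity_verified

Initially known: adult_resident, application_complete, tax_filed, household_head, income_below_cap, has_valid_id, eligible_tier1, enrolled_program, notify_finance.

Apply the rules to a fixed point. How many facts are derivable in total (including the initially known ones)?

Round 1 fires (2), (10), (14), giving exempt_fee, over_18, identity_verified.
Round 2 fires (12), (13), giving means_tested, priority_flag.
Round 3 fires (6), (8), (11), giving cond_1, resident, eligible_subsidy.
Round 4 fires (5), (9), giving case_approved, address_verified.
Round 5 fires (4), giving renewal_due.
Closure: {address_verified, adult_resident, application_complete, case_approved, cond_1, eligible_subsidy, eligible_tier1, enrolled_program, exempt_fee, has_valid_id, household_head, identity_verified, income_below_cap, means_tested, notify_finance, over_18, priority_flag, renewal_due, resident, tax_filed} — 20 facts.

20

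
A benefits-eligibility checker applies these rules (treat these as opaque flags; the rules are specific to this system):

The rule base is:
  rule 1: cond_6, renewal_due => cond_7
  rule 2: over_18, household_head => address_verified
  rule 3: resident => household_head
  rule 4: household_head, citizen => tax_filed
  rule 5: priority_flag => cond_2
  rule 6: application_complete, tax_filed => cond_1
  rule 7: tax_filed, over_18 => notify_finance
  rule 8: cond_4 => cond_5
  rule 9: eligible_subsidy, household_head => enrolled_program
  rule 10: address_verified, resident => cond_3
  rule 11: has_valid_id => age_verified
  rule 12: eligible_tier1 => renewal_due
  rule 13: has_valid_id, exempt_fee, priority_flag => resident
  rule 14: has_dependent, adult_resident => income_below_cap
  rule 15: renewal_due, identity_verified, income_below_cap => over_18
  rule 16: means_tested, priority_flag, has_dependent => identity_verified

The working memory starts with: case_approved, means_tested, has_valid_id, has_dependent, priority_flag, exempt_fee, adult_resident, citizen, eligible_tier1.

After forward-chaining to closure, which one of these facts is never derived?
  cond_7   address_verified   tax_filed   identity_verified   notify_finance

cond_7

Round 1 — rule 5, rule 11, rule 12, rule 13, rule 14, rule 16, derive cond_2, age_verified, renewal_due, resident, income_below_cap, identity_verified.
Round 2 — rule 3, rule 15, derive household_head, over_18.
Round 3 — rule 2, rule 4, derive address_verified, tax_filed.
Round 4 — rule 7, rule 10, derive notify_finance, cond_3.
Derived: address_verified (round 3), identity_verified (round 1), tax_filed (round 3), notify_finance (round 4). cond_7 never appears in any round.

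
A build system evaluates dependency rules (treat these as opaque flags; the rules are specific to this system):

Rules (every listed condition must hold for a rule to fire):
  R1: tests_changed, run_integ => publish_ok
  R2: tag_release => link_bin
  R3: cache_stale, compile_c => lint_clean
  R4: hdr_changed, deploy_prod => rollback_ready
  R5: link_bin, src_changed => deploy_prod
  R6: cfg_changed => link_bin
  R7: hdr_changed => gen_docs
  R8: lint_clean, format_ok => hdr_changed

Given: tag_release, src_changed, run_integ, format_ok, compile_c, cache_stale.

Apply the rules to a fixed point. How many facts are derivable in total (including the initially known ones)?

Round 1 — R2, R3, derive link_bin, lint_clean.
Round 2 — R5, R8, derive deploy_prod, hdr_changed.
Round 3 — R4, R7, derive rollback_ready, gen_docs.
Closure: {cache_stale, compile_c, deploy_prod, format_ok, gen_docs, hdr_changed, link_bin, lint_clean, rollback_ready, run_integ, src_changed, tag_release} — 12 facts.

12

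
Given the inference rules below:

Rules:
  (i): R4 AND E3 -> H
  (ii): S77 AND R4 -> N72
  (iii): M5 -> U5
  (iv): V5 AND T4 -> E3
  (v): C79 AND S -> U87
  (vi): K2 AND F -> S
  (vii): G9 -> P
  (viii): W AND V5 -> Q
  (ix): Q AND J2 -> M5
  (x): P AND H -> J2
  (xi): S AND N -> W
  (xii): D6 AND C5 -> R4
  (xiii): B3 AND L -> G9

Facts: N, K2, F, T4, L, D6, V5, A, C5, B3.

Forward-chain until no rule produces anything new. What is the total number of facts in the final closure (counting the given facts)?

21

Round 1: (iv) [V5 AND T4 -> E3]; (vi) [K2 AND F -> S]; (xii) [D6 AND C5 -> R4]; (xiii) [B3 AND L -> G9]. New: E3, S, R4, G9.
Round 2: (i) [R4 AND E3 -> H]; (vii) [G9 -> P]; (xi) [S AND N -> W]. New: H, P, W.
Round 3: (viii) [W AND V5 -> Q]; (x) [P AND H -> J2]. New: Q, J2.
Round 4: (ix) [Q AND J2 -> M5]. New: M5.
Round 5: (iii) [M5 -> U5]. New: U5.
Closure: {A, B3, C5, D6, E3, F, G9, H, J2, K2, L, M5, N, P, Q, R4, S, T4, U5, V5, W} — 21 facts.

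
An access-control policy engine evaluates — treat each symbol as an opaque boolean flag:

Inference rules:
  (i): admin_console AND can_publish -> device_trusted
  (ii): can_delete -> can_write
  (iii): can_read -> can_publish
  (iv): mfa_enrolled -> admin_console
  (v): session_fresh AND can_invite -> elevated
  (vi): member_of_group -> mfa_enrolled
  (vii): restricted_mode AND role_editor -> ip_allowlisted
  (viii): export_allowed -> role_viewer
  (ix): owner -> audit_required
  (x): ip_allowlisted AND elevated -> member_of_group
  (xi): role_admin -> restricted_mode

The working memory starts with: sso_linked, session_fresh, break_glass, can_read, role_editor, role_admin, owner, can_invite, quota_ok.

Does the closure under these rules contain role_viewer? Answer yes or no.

no

Round 1: (iii) [can_read -> can_publish]; (v) [session_fresh AND can_invite -> elevated]; (ix) [owner -> audit_required]; (xi) [role_admin -> restricted_mode]. Adds can_publish, elevated, audit_required, restricted_mode.
Round 2: (vii) [restricted_mode AND role_editor -> ip_allowlisted]. Adds ip_allowlisted.
Round 3: (x) [ip_allowlisted AND elevated -> member_of_group]. Adds member_of_group.
Round 4: (vi) [member_of_group -> mfa_enrolled]. Adds mfa_enrolled.
Round 5: (iv) [mfa_enrolled -> admin_console]. Adds admin_console.
Round 6: (i) [admin_console AND can_publish -> device_trusted]. Adds device_trusted.
Fixed point reached. role_viewer is concluded only by (viii); (viii) needs export_allowed (never derived).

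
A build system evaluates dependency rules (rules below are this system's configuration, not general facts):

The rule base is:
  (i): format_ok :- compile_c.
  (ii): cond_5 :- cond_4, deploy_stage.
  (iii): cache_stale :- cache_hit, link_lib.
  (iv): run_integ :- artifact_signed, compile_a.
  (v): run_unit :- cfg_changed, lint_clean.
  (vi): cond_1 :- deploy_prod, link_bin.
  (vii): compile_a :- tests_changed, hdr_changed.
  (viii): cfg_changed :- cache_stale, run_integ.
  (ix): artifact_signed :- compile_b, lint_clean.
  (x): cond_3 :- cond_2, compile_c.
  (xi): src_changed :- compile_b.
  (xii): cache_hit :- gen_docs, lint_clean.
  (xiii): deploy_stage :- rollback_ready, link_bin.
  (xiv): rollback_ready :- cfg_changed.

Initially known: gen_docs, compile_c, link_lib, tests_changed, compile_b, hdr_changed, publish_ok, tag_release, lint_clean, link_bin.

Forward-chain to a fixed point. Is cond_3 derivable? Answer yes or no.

no

Round 1: (i) [format_ok :- compile_c.]; (vii) [compile_a :- tests_changed, hdr_changed.]; (ix) [artifact_signed :- compile_b, lint_clean.]; (xi) [src_changed :- compile_b.]; (xii) [cache_hit :- gen_docs, lint_clean.]. Adds format_ok, compile_a, artifact_signed, src_changed, cache_hit.
Round 2: (iii) [cache_stale :- cache_hit, link_lib.]; (iv) [run_integ :- artifact_signed, compile_a.]. Adds cache_stale, run_integ.
Round 3: (viii) [cfg_changed :- cache_stale, run_integ.]. Adds cfg_changed.
Round 4: (v) [run_unit :- cfg_changed, lint_clean.]; (xiv) [rollback_ready :- cfg_changed.]. Adds run_unit, rollback_ready.
Round 5: (xiii) [deploy_stage :- rollback_ready, link_bin.]. Adds deploy_stage.
Fixed point reached. cond_3 is concluded only by (x); (x) needs cond_2 (never derived).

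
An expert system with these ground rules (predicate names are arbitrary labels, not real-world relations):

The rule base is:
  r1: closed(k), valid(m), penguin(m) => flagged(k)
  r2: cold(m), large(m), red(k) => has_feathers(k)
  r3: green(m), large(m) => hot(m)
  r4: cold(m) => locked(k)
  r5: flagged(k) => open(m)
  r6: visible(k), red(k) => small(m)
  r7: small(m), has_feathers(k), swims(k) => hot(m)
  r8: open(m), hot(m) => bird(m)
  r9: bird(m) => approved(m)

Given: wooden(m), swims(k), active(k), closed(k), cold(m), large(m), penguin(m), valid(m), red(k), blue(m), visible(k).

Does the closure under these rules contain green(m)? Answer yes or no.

[1] r1 [closed(k), valid(m), penguin(m) => flagged(k)]; r2 [cold(m), large(m), red(k) => has_feathers(k)]; r4 [cold(m) => locked(k)]; r6 [visible(k), red(k) => small(m)]. ⇒ new: flagged(k), has_feathers(k), locked(k), small(m).
[2] r5 [flagged(k) => open(m)]; r7 [small(m), has_feathers(k), swims(k) => hot(m)]. ⇒ new: open(m), hot(m).
[3] r8 [open(m), hot(m) => bird(m)]. ⇒ new: bird(m).
[4] r9 [bird(m) => approved(m)]. ⇒ new: approved(m).
Fixed point reached. No rule has green(m) as a consequent, and it is not given.

no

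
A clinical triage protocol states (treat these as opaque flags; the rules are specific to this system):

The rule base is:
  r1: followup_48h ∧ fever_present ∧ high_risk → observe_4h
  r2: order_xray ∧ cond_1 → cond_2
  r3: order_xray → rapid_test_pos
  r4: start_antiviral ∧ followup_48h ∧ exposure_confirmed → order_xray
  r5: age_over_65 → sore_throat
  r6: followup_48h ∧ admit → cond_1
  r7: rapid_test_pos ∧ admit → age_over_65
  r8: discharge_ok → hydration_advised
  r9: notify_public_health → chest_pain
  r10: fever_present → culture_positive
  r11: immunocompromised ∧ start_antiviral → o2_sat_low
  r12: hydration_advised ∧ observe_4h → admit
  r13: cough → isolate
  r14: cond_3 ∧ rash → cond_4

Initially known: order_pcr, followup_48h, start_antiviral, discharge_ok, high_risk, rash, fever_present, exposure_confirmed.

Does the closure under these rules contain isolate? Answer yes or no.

no

Round 1: r1 [followup_48h ∧ fever_present ∧ high_risk → observe_4h]; r4 [start_antiviral ∧ followup_48h ∧ exposure_confirmed → order_xray]; r8 [discharge_ok → hydration_advised]; r10 [fever_present → culture_positive]. New: observe_4h, order_xray, hydration_advised, culture_positive.
Round 2: r3 [order_xray → rapid_test_pos]; r12 [hydration_advised ∧ observe_4h → admit]. New: rapid_test_pos, admit.
Round 3: r6 [followup_48h ∧ admit → cond_1]; r7 [rapid_test_pos ∧ admit → age_over_65]. New: cond_1, age_over_65.
Round 4: r2 [order_xray ∧ cond_1 → cond_2]; r5 [age_over_65 → sore_throat]. New: cond_2, sore_throat.
Fixed point reached. isolate is concluded only by r13; r13 needs cough (never derived).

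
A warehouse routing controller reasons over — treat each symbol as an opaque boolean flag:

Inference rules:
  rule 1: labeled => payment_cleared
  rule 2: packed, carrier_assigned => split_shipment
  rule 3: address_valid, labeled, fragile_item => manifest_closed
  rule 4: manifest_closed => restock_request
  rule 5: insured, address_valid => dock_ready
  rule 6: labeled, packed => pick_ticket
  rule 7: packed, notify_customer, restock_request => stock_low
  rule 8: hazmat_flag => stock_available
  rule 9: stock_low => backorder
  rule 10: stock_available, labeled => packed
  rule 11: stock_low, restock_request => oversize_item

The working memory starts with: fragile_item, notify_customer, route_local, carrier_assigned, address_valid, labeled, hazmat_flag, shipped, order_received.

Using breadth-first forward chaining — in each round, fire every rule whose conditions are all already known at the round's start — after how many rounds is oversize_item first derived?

4

Round 1 — rule 1, rule 3, rule 8, derive payment_cleared, manifest_closed, stock_available.
Round 2 — rule 4, rule 10, derive restock_request, packed.
Round 3 — rule 2, rule 6, rule 7, derive split_shipment, pick_ticket, stock_low.
Round 4 — rule 9, rule 11, derive backorder, oversize_item.
oversize_item first appears in round 4.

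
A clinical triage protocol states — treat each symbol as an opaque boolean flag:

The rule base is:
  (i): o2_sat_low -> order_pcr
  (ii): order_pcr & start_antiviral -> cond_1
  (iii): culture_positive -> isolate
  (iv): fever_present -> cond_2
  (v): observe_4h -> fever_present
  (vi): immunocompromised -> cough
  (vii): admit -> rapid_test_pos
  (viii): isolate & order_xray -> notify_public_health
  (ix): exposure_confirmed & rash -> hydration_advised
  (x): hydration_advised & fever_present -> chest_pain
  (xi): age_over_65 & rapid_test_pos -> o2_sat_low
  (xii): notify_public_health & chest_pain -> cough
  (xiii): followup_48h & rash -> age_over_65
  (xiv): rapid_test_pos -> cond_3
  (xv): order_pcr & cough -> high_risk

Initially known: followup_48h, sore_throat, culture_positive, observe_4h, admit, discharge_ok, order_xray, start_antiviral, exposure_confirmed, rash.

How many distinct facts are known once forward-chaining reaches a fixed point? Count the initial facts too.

Round 1 — (iii), (v), (vii), (ix), (xiii), derive isolate, fever_present, rapid_test_pos, hydration_advised, age_over_65.
Round 2 — (iv), (viii), (x), (xi), (xiv), derive cond_2, notify_public_health, chest_pain, o2_sat_low, cond_3.
Round 3 — (i), (xii), derive order_pcr, cough.
Round 4 — (ii), (xv), derive cond_1, high_risk.
Closure: {admit, age_over_65, chest_pain, cond_1, cond_2, cond_3, cough, culture_positive, discharge_ok, exposure_confirmed, fever_present, followup_48h, high_risk, hydration_advised, isolate, notify_public_health, o2_sat_low, observe_4h, order_pcr, order_xray, rapid_test_pos, rash, sore_throat, start_antiviral} — 24 facts.

24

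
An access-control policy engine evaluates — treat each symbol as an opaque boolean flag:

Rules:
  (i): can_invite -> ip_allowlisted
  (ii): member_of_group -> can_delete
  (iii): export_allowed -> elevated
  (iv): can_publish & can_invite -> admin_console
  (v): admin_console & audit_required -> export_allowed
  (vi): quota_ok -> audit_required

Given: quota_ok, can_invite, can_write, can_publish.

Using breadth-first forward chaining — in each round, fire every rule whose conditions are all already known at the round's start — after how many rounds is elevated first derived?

Round 1: (i) [can_invite -> ip_allowlisted]; (iv) [can_publish & can_invite -> admin_console]; (vi) [quota_ok -> audit_required]. Adds ip_allowlisted, admin_console, audit_required.
Round 2: (v) [admin_console & audit_required -> export_allowed]. Adds export_allowed.
Round 3: (iii) [export_allowed -> elevated]. Adds elevated.
elevated first appears in round 3.

3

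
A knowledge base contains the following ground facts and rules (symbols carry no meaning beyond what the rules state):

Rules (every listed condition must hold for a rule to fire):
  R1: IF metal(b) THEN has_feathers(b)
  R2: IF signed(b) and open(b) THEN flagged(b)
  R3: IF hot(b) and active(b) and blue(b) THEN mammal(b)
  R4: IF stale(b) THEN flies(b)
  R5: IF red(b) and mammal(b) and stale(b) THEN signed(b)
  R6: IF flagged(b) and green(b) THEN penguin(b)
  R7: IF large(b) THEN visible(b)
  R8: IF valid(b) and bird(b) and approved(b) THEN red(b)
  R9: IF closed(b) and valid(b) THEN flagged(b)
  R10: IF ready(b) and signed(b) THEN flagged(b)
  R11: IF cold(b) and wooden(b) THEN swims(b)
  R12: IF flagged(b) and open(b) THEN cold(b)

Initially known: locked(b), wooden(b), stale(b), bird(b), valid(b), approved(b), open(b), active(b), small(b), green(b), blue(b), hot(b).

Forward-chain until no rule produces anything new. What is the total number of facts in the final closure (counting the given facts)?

Round 1 fires R3, R4, R8, giving mammal(b), flies(b), red(b).
Round 2 fires R5, giving signed(b).
Round 3 fires R2, giving flagged(b).
Round 4 fires R6, R12, giving penguin(b), cold(b).
Round 5 fires R11, giving swims(b).
Closure: {active(b), approved(b), bird(b), blue(b), cold(b), flagged(b), flies(b), green(b), hot(b), locked(b), mammal(b), open(b), penguin(b), red(b), signed(b), small(b), stale(b), swims(b), valid(b), wooden(b)} — 20 facts.

20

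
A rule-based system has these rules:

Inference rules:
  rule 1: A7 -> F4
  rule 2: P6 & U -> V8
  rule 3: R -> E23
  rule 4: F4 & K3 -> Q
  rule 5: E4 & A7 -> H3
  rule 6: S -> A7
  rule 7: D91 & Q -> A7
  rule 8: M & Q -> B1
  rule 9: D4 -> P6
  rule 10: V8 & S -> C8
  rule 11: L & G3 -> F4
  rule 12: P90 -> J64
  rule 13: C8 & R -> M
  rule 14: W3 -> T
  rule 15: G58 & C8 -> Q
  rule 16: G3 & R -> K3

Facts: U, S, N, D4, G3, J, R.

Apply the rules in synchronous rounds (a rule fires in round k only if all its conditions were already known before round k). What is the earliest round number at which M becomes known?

[1] rule 3 [R -> E23]; rule 6 [S -> A7]; rule 9 [D4 -> P6]; rule 16 [G3 & R -> K3]. ⇒ new: E23, A7, P6, K3.
[2] rule 1 [A7 -> F4]; rule 2 [P6 & U -> V8]. ⇒ new: F4, V8.
[3] rule 4 [F4 & K3 -> Q]; rule 10 [V8 & S -> C8]. ⇒ new: Q, C8.
[4] rule 13 [C8 & R -> M]. ⇒ new: M.
M first appears in round 4.

4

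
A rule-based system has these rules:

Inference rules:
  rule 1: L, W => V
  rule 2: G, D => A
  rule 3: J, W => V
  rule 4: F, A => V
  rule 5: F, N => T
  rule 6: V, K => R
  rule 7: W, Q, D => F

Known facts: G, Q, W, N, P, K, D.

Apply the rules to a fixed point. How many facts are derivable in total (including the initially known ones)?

Round 1 — rule 2, rule 7, derive A, F.
Round 2 — rule 4, rule 5, derive V, T.
Round 3 — rule 6, derive R.
Closure: {A, D, F, G, K, N, P, Q, R, T, V, W} — 12 facts.

12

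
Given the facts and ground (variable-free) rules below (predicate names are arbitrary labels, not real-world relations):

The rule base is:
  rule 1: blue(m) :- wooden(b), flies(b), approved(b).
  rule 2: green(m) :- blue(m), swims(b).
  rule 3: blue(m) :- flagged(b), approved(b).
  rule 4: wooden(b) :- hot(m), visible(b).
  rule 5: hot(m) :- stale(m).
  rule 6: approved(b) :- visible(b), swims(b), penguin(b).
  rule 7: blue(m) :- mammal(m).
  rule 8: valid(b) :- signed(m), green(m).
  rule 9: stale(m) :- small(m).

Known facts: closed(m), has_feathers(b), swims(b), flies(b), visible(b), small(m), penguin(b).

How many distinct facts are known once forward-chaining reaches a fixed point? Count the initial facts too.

13

[1] rule 6 [approved(b) :- visible(b), swims(b), penguin(b).]; rule 9 [stale(m) :- small(m).]. ⇒ new: approved(b), stale(m).
[2] rule 5 [hot(m) :- stale(m).]. ⇒ new: hot(m).
[3] rule 4 [wooden(b) :- hot(m), visible(b).]. ⇒ new: wooden(b).
[4] rule 1 [blue(m) :- wooden(b), flies(b), approved(b).]. ⇒ new: blue(m).
[5] rule 2 [green(m) :- blue(m), swims(b).]. ⇒ new: green(m).
Closure: {approved(b), blue(m), closed(m), flies(b), green(m), has_feathers(b), hot(m), penguin(b), small(m), stale(m), swims(b), visible(b), wooden(b)} — 13 facts.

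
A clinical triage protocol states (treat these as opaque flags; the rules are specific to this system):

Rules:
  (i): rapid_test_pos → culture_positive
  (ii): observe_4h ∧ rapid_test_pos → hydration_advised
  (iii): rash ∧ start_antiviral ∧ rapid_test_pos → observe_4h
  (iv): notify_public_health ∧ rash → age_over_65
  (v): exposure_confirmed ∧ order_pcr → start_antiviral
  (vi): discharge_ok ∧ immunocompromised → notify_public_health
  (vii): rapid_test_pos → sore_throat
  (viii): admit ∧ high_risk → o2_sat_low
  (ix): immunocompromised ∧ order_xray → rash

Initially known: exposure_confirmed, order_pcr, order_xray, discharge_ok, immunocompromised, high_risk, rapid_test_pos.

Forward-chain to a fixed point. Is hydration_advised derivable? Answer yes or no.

yes

Round 1: (i) [rapid_test_pos → culture_positive]; (v) [exposure_confirmed ∧ order_pcr → start_antiviral]; (vi) [discharge_ok ∧ immunocompromised → notify_public_health]; (vii) [rapid_test_pos → sore_throat]; (ix) [immunocompromised ∧ order_xray → rash]. Adds culture_positive, start_antiviral, notify_public_health, sore_throat, rash.
Round 2: (iii) [rash ∧ start_antiviral ∧ rapid_test_pos → observe_4h]; (iv) [notify_public_health ∧ rash → age_over_65]. Adds observe_4h, age_over_65.
Round 3: (ii) [observe_4h ∧ rapid_test_pos → hydration_advised]. Adds hydration_advised.
hydration_advised appears in round 3, so it is derivable.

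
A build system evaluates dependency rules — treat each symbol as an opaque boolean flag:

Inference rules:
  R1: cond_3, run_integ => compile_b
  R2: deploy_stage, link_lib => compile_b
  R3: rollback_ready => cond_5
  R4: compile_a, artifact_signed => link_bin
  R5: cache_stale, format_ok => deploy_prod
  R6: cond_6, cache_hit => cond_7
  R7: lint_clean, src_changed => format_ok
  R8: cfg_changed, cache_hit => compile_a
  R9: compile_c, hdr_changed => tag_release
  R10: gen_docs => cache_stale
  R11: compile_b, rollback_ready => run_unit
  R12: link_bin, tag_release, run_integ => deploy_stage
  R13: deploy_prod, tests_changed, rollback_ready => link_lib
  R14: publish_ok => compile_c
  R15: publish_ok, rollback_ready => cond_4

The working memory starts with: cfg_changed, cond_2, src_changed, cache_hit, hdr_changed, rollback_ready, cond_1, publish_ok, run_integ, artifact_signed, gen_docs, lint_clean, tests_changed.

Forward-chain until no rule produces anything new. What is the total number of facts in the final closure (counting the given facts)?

Round 1 — R3, R7, R8, R10, R14, R15, derive cond_5, format_ok, compile_a, cache_stale, compile_c, cond_4.
Round 2 — R4, R5, R9, derive link_bin, deploy_prod, tag_release.
Round 3 — R12, R13, derive deploy_stage, link_lib.
Round 4 — R2, derive compile_b.
Round 5 — R11, derive run_unit.
Closure: {artifact_signed, cache_hit, cache_stale, cfg_changed, compile_a, compile_b, compile_c, cond_1, cond_2, cond_4, cond_5, deploy_prod, deploy_stage, format_ok, gen_docs, hdr_changed, link_bin, link_lib, lint_clean, publish_ok, rollback_ready, run_integ, run_unit, src_changed, tag_release, tests_changed} — 26 facts.

26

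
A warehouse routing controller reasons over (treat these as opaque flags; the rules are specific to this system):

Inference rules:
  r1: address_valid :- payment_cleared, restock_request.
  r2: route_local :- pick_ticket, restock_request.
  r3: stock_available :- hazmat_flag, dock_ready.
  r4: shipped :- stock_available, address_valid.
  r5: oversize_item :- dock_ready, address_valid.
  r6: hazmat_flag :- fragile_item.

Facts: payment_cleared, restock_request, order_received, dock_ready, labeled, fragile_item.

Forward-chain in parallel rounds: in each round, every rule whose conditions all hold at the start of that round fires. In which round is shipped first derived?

3

Round 1 — r1, r6, derive address_valid, hazmat_flag.
Round 2 — r3, r5, derive stock_available, oversize_item.
Round 3 — r4, derive shipped.
shipped first appears in round 3.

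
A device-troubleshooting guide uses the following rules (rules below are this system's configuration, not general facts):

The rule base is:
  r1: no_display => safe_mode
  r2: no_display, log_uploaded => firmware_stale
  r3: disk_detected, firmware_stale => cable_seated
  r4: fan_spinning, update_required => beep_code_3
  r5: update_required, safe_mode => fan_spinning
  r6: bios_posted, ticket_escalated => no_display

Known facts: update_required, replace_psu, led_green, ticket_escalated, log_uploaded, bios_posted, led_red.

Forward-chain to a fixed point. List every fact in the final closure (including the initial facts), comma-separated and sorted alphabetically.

Round 1: r6 [bios_posted, ticket_escalated => no_display]. Adds no_display.
Round 2: r1 [no_display => safe_mode]; r2 [no_display, log_uploaded => firmware_stale]. Adds safe_mode, firmware_stale.
Round 3: r5 [update_required, safe_mode => fan_spinning]. Adds fan_spinning.
Round 4: r4 [fan_spinning, update_required => beep_code_3]. Adds beep_code_3.

beep_code_3, bios_posted, fan_spinning, firmware_stale, led_green, led_red, log_uploaded, no_display, replace_psu, safe_mode, ticket_escalated, update_required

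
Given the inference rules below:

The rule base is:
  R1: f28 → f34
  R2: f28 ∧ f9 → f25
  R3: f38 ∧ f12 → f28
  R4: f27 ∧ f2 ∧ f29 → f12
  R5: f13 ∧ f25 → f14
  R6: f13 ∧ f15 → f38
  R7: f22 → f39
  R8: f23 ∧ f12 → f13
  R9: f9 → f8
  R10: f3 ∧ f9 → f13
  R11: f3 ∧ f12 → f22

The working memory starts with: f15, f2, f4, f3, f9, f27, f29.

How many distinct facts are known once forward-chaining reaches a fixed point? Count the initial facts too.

17

Round 1 fires R4, R9, R10, giving f12, f8, f13.
Round 2 fires R6, R11, giving f38, f22.
Round 3 fires R3, R7, giving f28, f39.
Round 4 fires R1, R2, giving f34, f25.
Round 5 fires R5, giving f14.
Closure: {f12, f13, f14, f15, f2, f22, f25, f27, f28, f29, f3, f34, f38, f39, f4, f8, f9} — 17 facts.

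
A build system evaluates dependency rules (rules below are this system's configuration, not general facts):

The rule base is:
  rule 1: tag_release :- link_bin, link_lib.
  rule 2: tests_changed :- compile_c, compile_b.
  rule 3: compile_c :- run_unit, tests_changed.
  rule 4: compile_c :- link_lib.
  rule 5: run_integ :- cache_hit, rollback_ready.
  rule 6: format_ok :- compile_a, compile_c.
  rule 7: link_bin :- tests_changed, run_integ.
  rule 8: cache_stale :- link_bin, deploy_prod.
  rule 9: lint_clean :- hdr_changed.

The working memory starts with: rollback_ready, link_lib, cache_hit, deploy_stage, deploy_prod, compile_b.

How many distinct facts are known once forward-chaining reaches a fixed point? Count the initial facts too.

Round 1 — rule 4, rule 5, derive compile_c, run_integ.
Round 2 — rule 2, derive tests_changed.
Round 3 — rule 7, derive link_bin.
Round 4 — rule 1, rule 8, derive tag_release, cache_stale.
Closure: {cache_hit, cache_stale, compile_b, compile_c, deploy_prod, deploy_stage, link_bin, link_lib, rollback_ready, run_integ, tag_release, tests_changed} — 12 facts.

12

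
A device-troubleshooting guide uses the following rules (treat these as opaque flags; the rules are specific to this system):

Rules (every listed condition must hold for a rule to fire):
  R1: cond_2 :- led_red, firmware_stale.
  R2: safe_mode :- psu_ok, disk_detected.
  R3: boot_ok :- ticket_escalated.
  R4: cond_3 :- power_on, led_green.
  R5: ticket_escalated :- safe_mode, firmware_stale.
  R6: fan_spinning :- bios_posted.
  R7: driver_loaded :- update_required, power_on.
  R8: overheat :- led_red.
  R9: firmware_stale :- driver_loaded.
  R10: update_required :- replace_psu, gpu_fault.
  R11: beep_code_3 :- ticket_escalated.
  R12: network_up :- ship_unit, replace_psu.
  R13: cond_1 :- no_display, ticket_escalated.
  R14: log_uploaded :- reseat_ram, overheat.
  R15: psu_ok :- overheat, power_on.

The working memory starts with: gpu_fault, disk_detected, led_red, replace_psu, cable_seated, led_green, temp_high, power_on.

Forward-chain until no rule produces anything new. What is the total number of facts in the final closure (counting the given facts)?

Round 1 — R4, R8, R10, derive cond_3, overheat, update_required.
Round 2 — R7, R15, derive driver_loaded, psu_ok.
Round 3 — R2, R9, derive safe_mode, firmware_stale.
Round 4 — R1, R5, derive cond_2, ticket_escalated.
Round 5 — R3, R11, derive boot_ok, beep_code_3.
Closure: {beep_code_3, boot_ok, cable_seated, cond_2, cond_3, disk_detected, driver_loaded, firmware_stale, gpu_fault, led_green, led_red, overheat, power_on, psu_ok, replace_psu, safe_mode, temp_high, ticket_escalated, update_required} — 19 facts.

19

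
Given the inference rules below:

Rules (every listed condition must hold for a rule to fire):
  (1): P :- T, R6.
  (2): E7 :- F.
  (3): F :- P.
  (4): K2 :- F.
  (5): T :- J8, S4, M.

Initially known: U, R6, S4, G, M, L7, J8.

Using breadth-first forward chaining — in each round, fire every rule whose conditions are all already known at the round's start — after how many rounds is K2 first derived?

Round 1: (5) [T :- J8, S4, M.]. Adds T.
Round 2: (1) [P :- T, R6.]. Adds P.
Round 3: (3) [F :- P.]. Adds F.
Round 4: (2) [E7 :- F.]; (4) [K2 :- F.]. Adds E7, K2.
K2 first appears in round 4.

4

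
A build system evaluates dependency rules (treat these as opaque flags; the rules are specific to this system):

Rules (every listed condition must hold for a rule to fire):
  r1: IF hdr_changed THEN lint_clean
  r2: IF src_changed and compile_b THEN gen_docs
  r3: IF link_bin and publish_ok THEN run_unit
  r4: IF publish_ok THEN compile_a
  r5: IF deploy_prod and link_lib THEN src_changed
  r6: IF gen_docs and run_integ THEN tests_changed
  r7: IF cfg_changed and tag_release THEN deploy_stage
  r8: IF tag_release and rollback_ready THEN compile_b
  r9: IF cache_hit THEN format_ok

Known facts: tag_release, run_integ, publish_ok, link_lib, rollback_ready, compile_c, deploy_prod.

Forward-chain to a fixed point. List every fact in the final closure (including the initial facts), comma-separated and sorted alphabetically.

Round 1: r4 [IF publish_ok THEN compile_a]; r5 [IF deploy_prod and link_lib THEN src_changed]; r8 [IF tag_release and rollback_ready THEN compile_b]. Adds compile_a, src_changed, compile_b.
Round 2: r2 [IF src_changed and compile_b THEN gen_docs]. Adds gen_docs.
Round 3: r6 [IF gen_docs and run_integ THEN tests_changed]. Adds tests_changed.

compile_a, compile_b, compile_c, deploy_prod, gen_docs, link_lib, publish_ok, rollback_ready, run_integ, src_changed, tag_release, tests_changed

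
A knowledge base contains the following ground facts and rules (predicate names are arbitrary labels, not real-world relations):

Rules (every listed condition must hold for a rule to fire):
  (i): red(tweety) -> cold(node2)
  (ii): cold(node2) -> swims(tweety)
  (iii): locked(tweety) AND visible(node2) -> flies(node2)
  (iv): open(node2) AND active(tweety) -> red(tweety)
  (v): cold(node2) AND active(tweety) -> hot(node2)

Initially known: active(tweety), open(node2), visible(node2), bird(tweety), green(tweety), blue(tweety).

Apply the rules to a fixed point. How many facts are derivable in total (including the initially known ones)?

10

Round 1: (iv) [open(node2) AND active(tweety) -> red(tweety)]. New: red(tweety).
Round 2: (i) [red(tweety) -> cold(node2)]. New: cold(node2).
Round 3: (ii) [cold(node2) -> swims(tweety)]; (v) [cold(node2) AND active(tweety) -> hot(node2)]. New: swims(tweety), hot(node2).
Closure: {active(tweety), bird(tweety), blue(tweety), cold(node2), green(tweety), hot(node2), open(node2), red(tweety), swims(tweety), visible(node2)} — 10 facts.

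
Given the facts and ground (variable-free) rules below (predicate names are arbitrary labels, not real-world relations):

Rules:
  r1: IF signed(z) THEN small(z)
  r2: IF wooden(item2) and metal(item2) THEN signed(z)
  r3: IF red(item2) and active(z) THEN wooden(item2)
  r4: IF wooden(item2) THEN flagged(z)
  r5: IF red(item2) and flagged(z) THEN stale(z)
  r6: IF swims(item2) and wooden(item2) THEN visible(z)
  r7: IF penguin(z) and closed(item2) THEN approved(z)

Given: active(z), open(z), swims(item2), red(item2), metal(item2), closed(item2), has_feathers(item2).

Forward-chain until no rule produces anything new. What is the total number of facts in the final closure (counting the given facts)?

13

Round 1 — r3, derive wooden(item2).
Round 2 — r2, r4, r6, derive signed(z), flagged(z), visible(z).
Round 3 — r1, r5, derive small(z), stale(z).
Closure: {active(z), closed(item2), flagged(z), has_feathers(item2), metal(item2), open(z), red(item2), signed(z), small(z), stale(z), swims(item2), visible(z), wooden(item2)} — 13 facts.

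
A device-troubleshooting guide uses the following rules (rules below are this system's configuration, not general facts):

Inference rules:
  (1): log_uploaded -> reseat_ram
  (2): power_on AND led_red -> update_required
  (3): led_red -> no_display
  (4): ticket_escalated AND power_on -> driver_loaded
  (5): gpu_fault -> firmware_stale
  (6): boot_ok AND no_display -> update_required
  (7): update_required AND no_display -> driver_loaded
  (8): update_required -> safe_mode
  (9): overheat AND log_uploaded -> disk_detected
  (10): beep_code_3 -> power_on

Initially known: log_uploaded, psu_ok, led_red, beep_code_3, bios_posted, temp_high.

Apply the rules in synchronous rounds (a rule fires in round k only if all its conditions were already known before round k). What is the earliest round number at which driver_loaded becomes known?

Round 1 — (1), (3), (10), derive reseat_ram, no_display, power_on.
Round 2 — (2), derive update_required.
Round 3 — (7), (8), derive driver_loaded, safe_mode.
driver_loaded first appears in round 3.

3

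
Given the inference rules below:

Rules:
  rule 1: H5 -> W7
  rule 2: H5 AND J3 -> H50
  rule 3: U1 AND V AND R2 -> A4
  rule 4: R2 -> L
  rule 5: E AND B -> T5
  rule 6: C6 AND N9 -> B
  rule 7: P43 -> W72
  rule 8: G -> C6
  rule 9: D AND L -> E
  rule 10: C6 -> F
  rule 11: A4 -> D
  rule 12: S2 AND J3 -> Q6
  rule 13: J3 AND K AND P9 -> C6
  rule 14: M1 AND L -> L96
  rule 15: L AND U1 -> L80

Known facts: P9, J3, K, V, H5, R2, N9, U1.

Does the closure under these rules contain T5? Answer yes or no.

yes

Round 1: rule 1 [H5 -> W7]; rule 2 [H5 AND J3 -> H50]; rule 3 [U1 AND V AND R2 -> A4]; rule 4 [R2 -> L]; rule 13 [J3 AND K AND P9 -> C6]. New: W7, H50, A4, L, C6.
Round 2: rule 6 [C6 AND N9 -> B]; rule 10 [C6 -> F]; rule 11 [A4 -> D]; rule 15 [L AND U1 -> L80]. New: B, F, D, L80.
Round 3: rule 9 [D AND L -> E]. New: E.
Round 4: rule 5 [E AND B -> T5]. New: T5.
T5 appears in round 4, so it is derivable.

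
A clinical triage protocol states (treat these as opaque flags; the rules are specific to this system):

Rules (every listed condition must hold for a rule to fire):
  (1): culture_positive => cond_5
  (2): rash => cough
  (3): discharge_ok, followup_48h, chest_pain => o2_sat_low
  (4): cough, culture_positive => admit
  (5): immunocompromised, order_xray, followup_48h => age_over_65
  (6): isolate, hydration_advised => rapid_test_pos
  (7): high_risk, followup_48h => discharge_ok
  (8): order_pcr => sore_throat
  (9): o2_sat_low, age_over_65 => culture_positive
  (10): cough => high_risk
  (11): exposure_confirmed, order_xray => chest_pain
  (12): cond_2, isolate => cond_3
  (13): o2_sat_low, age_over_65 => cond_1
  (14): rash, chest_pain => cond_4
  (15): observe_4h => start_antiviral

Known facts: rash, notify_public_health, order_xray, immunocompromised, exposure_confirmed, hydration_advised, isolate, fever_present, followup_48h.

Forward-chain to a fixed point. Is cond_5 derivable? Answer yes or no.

yes

Round 1 fires (2), (5), (6), (11), giving cough, age_over_65, rapid_test_pos, chest_pain.
Round 2 fires (10), (14), giving high_risk, cond_4.
Round 3 fires (7), giving discharge_ok.
Round 4 fires (3), giving o2_sat_low.
Round 5 fires (9), (13), giving culture_positive, cond_1.
Round 6 fires (1), (4), giving cond_5, admit.
cond_5 appears in round 6, so it is derivable.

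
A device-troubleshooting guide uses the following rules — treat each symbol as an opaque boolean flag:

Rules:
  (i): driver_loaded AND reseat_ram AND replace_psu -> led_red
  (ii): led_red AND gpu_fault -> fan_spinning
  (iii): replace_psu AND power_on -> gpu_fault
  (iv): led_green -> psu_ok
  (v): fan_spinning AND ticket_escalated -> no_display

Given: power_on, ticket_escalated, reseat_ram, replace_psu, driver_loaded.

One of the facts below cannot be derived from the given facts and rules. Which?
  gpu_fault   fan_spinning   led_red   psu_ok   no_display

psu_ok

Round 1 fires (i), (iii), giving led_red, gpu_fault.
Round 2 fires (ii), giving fan_spinning.
Round 3 fires (v), giving no_display.
Derived: no_display (round 3), led_red (round 1), gpu_fault (round 1), fan_spinning (round 2). psu_ok never appears in any round.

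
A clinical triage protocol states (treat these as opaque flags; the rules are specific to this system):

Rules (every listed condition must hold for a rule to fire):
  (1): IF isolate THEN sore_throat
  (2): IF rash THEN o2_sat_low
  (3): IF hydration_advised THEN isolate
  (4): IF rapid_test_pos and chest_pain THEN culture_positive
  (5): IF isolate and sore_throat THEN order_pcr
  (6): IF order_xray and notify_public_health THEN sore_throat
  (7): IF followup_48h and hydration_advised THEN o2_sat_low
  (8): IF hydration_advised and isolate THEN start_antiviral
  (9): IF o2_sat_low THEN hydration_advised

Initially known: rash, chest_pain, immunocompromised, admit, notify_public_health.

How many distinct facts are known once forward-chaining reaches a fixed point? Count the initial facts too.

11

Round 1 fires (2), giving o2_sat_low.
Round 2 fires (9), giving hydration_advised.
Round 3 fires (3), giving isolate.
Round 4 fires (1), (8), giving sore_throat, start_antiviral.
Round 5 fires (5), giving order_pcr.
Closure: {admit, chest_pain, hydration_advised, immunocompromised, isolate, notify_public_health, o2_sat_low, order_pcr, rash, sore_throat, start_antiviral} — 11 facts.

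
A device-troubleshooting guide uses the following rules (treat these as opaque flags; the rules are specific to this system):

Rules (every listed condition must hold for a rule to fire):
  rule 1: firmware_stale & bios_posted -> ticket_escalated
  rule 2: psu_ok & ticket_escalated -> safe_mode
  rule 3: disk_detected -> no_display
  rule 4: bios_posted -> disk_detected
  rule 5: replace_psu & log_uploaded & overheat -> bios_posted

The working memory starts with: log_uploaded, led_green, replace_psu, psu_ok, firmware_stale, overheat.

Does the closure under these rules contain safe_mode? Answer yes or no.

yes

Round 1 fires rule 5, giving bios_posted.
Round 2 fires rule 1, rule 4, giving ticket_escalated, disk_detected.
Round 3 fires rule 2, rule 3, giving safe_mode, no_display.
safe_mode appears in round 3, so it is derivable.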